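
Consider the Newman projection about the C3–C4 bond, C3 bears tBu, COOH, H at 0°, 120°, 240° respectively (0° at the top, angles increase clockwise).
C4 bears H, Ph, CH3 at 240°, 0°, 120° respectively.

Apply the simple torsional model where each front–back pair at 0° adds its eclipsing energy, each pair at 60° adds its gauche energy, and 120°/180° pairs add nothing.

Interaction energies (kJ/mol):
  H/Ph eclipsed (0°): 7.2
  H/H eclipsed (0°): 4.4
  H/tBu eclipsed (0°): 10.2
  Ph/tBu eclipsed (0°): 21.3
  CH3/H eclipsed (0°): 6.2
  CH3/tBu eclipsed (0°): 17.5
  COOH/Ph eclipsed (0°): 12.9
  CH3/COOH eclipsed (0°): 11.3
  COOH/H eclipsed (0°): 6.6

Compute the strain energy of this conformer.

This conformer (eclipsed): tBu–Ph eclipsed, COOH–CH3 eclipsed, H–H eclipsed; 21.3 + 11.3 + 4.4 = 37.0 kJ/mol.

37.0 kJ/mol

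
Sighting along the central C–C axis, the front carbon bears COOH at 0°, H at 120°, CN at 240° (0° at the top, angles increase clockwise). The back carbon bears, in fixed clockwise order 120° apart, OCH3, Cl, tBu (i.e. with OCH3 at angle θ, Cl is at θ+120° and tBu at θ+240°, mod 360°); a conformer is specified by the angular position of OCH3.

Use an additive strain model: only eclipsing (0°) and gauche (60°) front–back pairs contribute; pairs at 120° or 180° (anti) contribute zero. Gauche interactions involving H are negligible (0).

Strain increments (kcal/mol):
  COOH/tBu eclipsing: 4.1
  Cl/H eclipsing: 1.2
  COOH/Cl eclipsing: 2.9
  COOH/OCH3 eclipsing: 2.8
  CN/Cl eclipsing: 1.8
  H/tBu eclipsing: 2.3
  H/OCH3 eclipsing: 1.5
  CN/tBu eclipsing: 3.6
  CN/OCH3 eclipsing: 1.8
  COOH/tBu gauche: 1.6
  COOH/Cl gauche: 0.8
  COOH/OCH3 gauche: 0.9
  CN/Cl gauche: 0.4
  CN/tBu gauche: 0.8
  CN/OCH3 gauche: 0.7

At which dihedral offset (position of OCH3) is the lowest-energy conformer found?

300°

OCH3 at 0° (eclipsed): COOH(0°)/OCH3(0°) eclipsed 2.8; H(120°)/Cl(120°) eclipsed 1.2; CN(240°)/tBu(240°) eclipsed 3.6 → 7.6 kcal/mol.
OCH3 at 60° (staggered): COOH(0°)/OCH3(60°) gauche 0.9; COOH(0°)/tBu(300°) gauche 1.6; CN(240°)/Cl(180°) gauche 0.4; CN(240°)/tBu(300°) gauche 0.8 → 3.7 kcal/mol.
OCH3 at 120° (eclipsed): COOH(0°)/tBu(0°) eclipsed 4.1; H(120°)/OCH3(120°) eclipsed 1.5; CN(240°)/Cl(240°) eclipsed 1.8 → 7.4 kcal/mol.
OCH3 at 180° (staggered): COOH(0°)/Cl(300°) gauche 0.8; COOH(0°)/tBu(60°) gauche 1.6; CN(240°)/OCH3(180°) gauche 0.7; CN(240°)/Cl(300°) gauche 0.4 → 3.5 kcal/mol.
OCH3 at 240° (eclipsed): COOH(0°)/Cl(0°) eclipsed 2.9; H(120°)/tBu(120°) eclipsed 2.3; CN(240°)/OCH3(240°) eclipsed 1.8 → 7.0 kcal/mol.
OCH3 at 300° (staggered): COOH(0°)/OCH3(300°) gauche 0.9; COOH(0°)/Cl(60°) gauche 0.8; CN(240°)/OCH3(300°) gauche 0.7; CN(240°)/tBu(180°) gauche 0.8 → 3.2 kcal/mol.
The minimum (3.2 kcal/mol) occurs with OCH3 at 300°.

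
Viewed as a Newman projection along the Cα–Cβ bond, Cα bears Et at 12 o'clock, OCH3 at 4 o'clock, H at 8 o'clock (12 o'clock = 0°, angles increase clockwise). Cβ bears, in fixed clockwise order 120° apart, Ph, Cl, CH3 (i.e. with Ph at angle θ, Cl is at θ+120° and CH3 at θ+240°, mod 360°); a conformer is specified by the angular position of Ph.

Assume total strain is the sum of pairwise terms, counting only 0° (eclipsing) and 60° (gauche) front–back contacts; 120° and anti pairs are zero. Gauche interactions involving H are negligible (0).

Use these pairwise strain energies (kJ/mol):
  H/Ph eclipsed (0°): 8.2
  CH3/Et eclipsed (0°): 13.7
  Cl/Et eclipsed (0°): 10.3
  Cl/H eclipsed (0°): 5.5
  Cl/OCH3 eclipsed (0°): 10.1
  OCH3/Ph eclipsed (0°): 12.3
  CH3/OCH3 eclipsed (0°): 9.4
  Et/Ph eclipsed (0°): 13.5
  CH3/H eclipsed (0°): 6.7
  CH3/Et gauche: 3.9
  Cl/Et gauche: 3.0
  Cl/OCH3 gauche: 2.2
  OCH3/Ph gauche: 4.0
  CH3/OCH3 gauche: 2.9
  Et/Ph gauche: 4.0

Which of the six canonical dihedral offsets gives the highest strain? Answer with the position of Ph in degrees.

Ph at 0° is eclipsed. Et at 0° is eclipsed with Ph at 0° (13.5); OCH3 at 120° is eclipsed with Cl at 120° (10.1); H at 240° is eclipsed with CH3 at 240° (6.7). Total 30.3 kJ/mol.
Ph at 60° is staggered. Et at 0° is gauche with Ph at 60° (4.0); Et at 0° is gauche with CH3 at 300° (3.9); OCH3 at 120° is gauche with Ph at 60° (4.0); OCH3 at 120° is gauche with Cl at 180° (2.2). Total 14.1 kJ/mol.
Ph at 120° is eclipsed. Et at 0° is eclipsed with CH3 at 0° (13.7); OCH3 at 120° is eclipsed with Ph at 120° (12.3); H at 240° is eclipsed with Cl at 240° (5.5). Total 31.5 kJ/mol.
Ph at 180° is staggered. Et at 0° is gauche with Cl at 300° (3.0); Et at 0° is gauche with CH3 at 60° (3.9); OCH3 at 120° is gauche with Ph at 180° (4.0); OCH3 at 120° is gauche with CH3 at 60° (2.9). Total 13.8 kJ/mol.
Ph at 240° is eclipsed. Et at 0° is eclipsed with Cl at 0° (10.3); OCH3 at 120° is eclipsed with CH3 at 120° (9.4); H at 240° is eclipsed with Ph at 240° (8.2). Total 27.9 kJ/mol.
Ph at 300° is staggered. Et at 0° is gauche with Ph at 300° (4.0); Et at 0° is gauche with Cl at 60° (3.0); OCH3 at 120° is gauche with Cl at 60° (2.2); OCH3 at 120° is gauche with CH3 at 180° (2.9). Total 12.1 kJ/mol.
The maximum (31.5 kJ/mol) occurs with Ph at 120°.

120°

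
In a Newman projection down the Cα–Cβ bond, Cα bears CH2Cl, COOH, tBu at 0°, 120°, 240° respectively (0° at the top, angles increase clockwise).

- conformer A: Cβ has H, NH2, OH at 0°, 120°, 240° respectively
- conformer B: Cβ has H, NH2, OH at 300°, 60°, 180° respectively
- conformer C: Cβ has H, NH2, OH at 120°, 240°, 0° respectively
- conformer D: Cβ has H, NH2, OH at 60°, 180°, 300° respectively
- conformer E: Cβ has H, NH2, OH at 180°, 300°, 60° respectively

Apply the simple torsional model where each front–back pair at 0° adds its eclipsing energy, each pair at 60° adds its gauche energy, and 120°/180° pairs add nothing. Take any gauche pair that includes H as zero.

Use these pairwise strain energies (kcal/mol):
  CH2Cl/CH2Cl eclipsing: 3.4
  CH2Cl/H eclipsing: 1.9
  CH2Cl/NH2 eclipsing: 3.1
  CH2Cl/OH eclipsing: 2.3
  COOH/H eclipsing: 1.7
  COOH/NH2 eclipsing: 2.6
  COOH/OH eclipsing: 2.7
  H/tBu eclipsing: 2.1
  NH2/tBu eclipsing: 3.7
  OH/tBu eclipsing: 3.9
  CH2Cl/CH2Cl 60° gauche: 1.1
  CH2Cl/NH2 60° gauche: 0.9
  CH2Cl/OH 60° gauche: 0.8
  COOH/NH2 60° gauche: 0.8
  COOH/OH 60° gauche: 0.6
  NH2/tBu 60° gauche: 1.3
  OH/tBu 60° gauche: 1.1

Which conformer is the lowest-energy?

B

A (eclipsed): CH2Cl(0°)/H(0°) eclipsed 1.9; COOH(120°)/NH2(120°) eclipsed 2.6; tBu(240°)/OH(240°) eclipsed 3.9 → 8.4 kcal/mol.
B (staggered): CH2Cl(0°)/NH2(60°) gauche 0.9; COOH(120°)/NH2(60°) gauche 0.8; COOH(120°)/OH(180°) gauche 0.6; tBu(240°)/OH(180°) gauche 1.1 → 3.4 kcal/mol.
C (eclipsed): CH2Cl(0°)/OH(0°) eclipsed 2.3; COOH(120°)/H(120°) eclipsed 1.7; tBu(240°)/NH2(240°) eclipsed 3.7 → 7.7 kcal/mol.
D (staggered): CH2Cl(0°)/OH(300°) gauche 0.8; COOH(120°)/NH2(180°) gauche 0.8; tBu(240°)/NH2(180°) gauche 1.3; tBu(240°)/OH(300°) gauche 1.1 → 4.0 kcal/mol.
E (staggered): CH2Cl(0°)/NH2(300°) gauche 0.9; CH2Cl(0°)/OH(60°) gauche 0.8; COOH(120°)/OH(60°) gauche 0.6; tBu(240°)/NH2(300°) gauche 1.3 → 3.6 kcal/mol.
B has the lowest total (3.4 kcal/mol).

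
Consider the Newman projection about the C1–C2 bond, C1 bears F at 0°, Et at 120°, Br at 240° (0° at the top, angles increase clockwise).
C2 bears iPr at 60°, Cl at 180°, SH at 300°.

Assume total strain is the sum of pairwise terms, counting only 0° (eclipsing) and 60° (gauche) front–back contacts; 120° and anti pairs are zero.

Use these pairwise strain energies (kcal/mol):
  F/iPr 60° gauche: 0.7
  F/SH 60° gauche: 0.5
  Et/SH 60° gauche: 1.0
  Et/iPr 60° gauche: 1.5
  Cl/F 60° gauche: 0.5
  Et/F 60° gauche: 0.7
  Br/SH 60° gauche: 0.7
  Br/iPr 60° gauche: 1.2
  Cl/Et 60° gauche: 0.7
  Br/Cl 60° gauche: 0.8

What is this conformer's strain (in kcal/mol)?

4.9 kcal/mol

This conformer (staggered): F–iPr gauche, F–SH gauche, Et–iPr gauche, Et–Cl gauche, Br–Cl gauche, Br–SH gauche; 0.7 + 0.5 + 1.5 + 0.7 + 0.8 + 0.7 = 4.9 kcal/mol.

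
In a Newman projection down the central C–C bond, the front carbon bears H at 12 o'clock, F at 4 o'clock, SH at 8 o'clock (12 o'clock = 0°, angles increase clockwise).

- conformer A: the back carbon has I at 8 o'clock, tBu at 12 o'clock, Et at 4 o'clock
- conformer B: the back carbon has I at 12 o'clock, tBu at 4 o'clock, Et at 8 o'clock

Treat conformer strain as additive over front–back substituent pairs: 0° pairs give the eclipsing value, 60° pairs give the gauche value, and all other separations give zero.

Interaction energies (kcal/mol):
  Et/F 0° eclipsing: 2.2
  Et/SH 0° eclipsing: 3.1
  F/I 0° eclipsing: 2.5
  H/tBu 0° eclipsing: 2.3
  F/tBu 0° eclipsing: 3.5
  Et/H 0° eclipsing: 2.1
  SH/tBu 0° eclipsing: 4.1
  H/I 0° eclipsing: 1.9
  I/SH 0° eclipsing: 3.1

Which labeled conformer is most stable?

A (eclipsed): H(0°)/tBu(0°) eclipsed 2.3; F(120°)/Et(120°) eclipsed 2.2; SH(240°)/I(240°) eclipsed 3.1 → 7.6 kcal/mol.
B (eclipsed): H(0°)/I(0°) eclipsed 1.9; F(120°)/tBu(120°) eclipsed 3.5; SH(240°)/Et(240°) eclipsed 3.1 → 8.5 kcal/mol.
A has the lowest total (7.6 kcal/mol).

A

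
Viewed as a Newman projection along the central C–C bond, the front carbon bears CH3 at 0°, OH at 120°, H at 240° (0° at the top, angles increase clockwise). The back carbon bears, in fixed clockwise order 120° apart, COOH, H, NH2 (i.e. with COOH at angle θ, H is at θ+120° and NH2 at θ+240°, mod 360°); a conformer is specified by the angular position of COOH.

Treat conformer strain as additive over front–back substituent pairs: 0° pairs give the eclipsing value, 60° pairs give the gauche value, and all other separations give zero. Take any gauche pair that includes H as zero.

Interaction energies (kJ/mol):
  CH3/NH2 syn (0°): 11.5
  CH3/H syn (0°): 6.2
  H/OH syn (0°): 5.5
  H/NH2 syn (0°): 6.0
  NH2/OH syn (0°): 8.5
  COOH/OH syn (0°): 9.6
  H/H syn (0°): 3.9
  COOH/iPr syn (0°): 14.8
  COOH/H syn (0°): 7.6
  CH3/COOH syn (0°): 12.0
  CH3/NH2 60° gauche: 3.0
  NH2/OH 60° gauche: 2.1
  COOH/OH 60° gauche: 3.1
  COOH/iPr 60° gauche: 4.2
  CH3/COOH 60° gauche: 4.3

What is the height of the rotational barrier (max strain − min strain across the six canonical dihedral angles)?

18.6 kJ/mol

COOH at 0° (eclipsed): CH3–COOH eclipsed, OH–H eclipsed, H–NH2 eclipsed; 12.0 + 5.5 + 6.0 = 23.5 kJ/mol.
COOH at 60° (staggered): CH3–COOH gauche, CH3–NH2 gauche, OH–COOH gauche; 4.3 + 3.0 + 3.1 = 10.4 kJ/mol.
COOH at 120° (eclipsed): CH3–NH2 eclipsed, OH–COOH eclipsed, H–H eclipsed; 11.5 + 9.6 + 3.9 = 25.0 kJ/mol.
COOH at 180° (staggered): CH3–NH2 gauche, OH–COOH gauche, OH–NH2 gauche; 3.0 + 3.1 + 2.1 = 8.2 kJ/mol.
COOH at 240° (eclipsed): CH3–H eclipsed, OH–NH2 eclipsed, H–COOH eclipsed; 6.2 + 8.5 + 7.6 = 22.3 kJ/mol.
COOH at 300° (staggered): CH3–COOH gauche, OH–NH2 gauche; 4.3 + 2.1 = 6.4 kJ/mol.
Max at 120° (25.0 kJ/mol), min at 300° (6.4 kJ/mol); barrier = 18.6 kJ/mol.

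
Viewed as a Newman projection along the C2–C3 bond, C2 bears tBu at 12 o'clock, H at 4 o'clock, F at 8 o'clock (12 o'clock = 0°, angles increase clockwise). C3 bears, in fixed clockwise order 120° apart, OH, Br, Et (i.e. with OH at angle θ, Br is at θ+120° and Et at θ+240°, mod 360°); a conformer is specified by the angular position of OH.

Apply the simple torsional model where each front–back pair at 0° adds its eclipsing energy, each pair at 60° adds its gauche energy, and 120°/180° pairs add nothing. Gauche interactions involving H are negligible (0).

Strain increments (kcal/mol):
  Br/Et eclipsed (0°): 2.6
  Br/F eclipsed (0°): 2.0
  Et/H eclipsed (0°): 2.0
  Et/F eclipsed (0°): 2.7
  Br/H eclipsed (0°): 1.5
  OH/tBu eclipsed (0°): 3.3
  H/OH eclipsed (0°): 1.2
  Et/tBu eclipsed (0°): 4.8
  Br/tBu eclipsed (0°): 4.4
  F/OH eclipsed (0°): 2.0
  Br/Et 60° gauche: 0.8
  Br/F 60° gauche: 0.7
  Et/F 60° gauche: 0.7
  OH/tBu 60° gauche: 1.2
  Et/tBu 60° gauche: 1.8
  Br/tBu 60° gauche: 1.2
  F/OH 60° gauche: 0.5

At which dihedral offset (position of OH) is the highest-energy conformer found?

OH at 0° is eclipsed. tBu at 0° is eclipsed with OH at 0° (3.3); H at 120° is eclipsed with Br at 120° (1.5); F at 240° is eclipsed with Et at 240° (2.7). Total 7.5 kcal/mol.
OH at 60° is staggered. tBu at 0° is gauche with OH at 60° (1.2); tBu at 0° is gauche with Et at 300° (1.8); F at 240° is gauche with Br at 180° (0.7); F at 240° is gauche with Et at 300° (0.7). Total 4.4 kcal/mol.
OH at 120° is eclipsed. tBu at 0° is eclipsed with Et at 0° (4.8); H at 120° is eclipsed with OH at 120° (1.2); F at 240° is eclipsed with Br at 240° (2.0). Total 8.0 kcal/mol.
OH at 180° is staggered. tBu at 0° is gauche with Br at 300° (1.2); tBu at 0° is gauche with Et at 60° (1.8); F at 240° is gauche with OH at 180° (0.5); F at 240° is gauche with Br at 300° (0.7). Total 4.2 kcal/mol.
OH at 240° is eclipsed. tBu at 0° is eclipsed with Br at 0° (4.4); H at 120° is eclipsed with Et at 120° (2.0); F at 240° is eclipsed with OH at 240° (2.0). Total 8.4 kcal/mol.
OH at 300° is staggered. tBu at 0° is gauche with OH at 300° (1.2); tBu at 0° is gauche with Br at 60° (1.2); F at 240° is gauche with OH at 300° (0.5); F at 240° is gauche with Et at 180° (0.7). Total 3.6 kcal/mol.
The maximum (8.4 kcal/mol) occurs with OH at 240°.

240°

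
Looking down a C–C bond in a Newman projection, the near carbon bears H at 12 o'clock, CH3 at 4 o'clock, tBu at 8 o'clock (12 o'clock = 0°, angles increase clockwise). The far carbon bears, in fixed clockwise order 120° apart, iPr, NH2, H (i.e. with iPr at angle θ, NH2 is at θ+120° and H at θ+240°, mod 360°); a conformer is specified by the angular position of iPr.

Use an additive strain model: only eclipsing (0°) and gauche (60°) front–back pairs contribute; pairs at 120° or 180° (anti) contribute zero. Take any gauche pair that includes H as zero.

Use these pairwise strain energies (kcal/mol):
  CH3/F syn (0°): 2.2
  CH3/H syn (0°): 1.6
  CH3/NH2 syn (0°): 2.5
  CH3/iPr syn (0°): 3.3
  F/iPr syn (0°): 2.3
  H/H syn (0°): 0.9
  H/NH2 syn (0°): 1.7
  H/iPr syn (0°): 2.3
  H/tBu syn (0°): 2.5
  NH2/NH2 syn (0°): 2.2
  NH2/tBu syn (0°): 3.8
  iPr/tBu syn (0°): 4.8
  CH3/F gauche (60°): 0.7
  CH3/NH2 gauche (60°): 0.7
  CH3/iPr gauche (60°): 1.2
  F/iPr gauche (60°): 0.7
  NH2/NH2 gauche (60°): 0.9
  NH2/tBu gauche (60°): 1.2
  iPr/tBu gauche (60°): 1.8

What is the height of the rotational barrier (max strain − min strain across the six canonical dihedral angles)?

iPr at 0° (eclipsed): H(0°)/iPr(0°) eclipsed 2.3; CH3(120°)/NH2(120°) eclipsed 2.5; tBu(240°)/H(240°) eclipsed 2.5 → 7.3 kcal/mol.
iPr at 60° (staggered): CH3(120°)/iPr(60°) gauche 1.2; CH3(120°)/NH2(180°) gauche 0.7; tBu(240°)/NH2(180°) gauche 1.2 → 3.1 kcal/mol.
iPr at 120° (eclipsed): H(0°)/H(0°) eclipsed 0.9; CH3(120°)/iPr(120°) eclipsed 3.3; tBu(240°)/NH2(240°) eclipsed 3.8 → 8.0 kcal/mol.
iPr at 180° (staggered): CH3(120°)/iPr(180°) gauche 1.2; tBu(240°)/iPr(180°) gauche 1.8; tBu(240°)/NH2(300°) gauche 1.2 → 4.2 kcal/mol.
iPr at 240° (eclipsed): H(0°)/NH2(0°) eclipsed 1.7; CH3(120°)/H(120°) eclipsed 1.6; tBu(240°)/iPr(240°) eclipsed 4.8 → 8.1 kcal/mol.
iPr at 300° (staggered): CH3(120°)/NH2(60°) gauche 0.7; tBu(240°)/iPr(300°) gauche 1.8 → 2.5 kcal/mol.
Max at 240° (8.1 kcal/mol), min at 300° (2.5 kcal/mol); barrier = 5.6 kcal/mol.

5.6 kcal/mol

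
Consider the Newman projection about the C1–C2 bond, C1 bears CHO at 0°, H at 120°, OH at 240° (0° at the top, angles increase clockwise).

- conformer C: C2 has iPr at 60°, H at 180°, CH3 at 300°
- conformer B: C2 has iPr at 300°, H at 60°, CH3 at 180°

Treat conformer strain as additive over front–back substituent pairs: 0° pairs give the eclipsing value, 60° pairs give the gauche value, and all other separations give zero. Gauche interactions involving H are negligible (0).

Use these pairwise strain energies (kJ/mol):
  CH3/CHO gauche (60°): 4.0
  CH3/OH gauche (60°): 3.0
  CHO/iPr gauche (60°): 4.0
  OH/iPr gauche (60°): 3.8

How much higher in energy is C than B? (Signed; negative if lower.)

C (staggered): CHO(0°)/iPr(60°) gauche 4.0; CHO(0°)/CH3(300°) gauche 4.0; OH(240°)/CH3(300°) gauche 3.0 → 11.0 kJ/mol.
B (staggered): CHO(0°)/iPr(300°) gauche 4.0; OH(240°)/iPr(300°) gauche 3.8; OH(240°)/CH3(180°) gauche 3.0 → 10.8 kJ/mol.
E(C) − E(B) = 11.0 − 10.8 = +0.2 kJ/mol.

+0.2 kJ/mol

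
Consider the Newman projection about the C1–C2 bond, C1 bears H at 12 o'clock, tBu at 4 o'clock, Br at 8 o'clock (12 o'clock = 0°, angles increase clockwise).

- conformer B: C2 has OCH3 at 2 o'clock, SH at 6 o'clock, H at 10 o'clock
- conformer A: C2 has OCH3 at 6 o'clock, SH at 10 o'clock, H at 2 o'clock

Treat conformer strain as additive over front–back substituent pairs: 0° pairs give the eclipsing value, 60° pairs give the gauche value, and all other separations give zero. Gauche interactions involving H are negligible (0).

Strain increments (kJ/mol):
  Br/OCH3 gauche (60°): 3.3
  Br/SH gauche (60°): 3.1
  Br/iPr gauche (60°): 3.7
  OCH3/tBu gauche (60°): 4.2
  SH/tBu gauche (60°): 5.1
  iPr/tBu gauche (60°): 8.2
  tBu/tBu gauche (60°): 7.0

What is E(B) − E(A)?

+1.8 kJ/mol

B (staggered): tBu(120°)/OCH3(60°) gauche 4.2; tBu(120°)/SH(180°) gauche 5.1; Br(240°)/SH(180°) gauche 3.1 → 12.4 kJ/mol.
A (staggered): tBu(120°)/OCH3(180°) gauche 4.2; Br(240°)/OCH3(180°) gauche 3.3; Br(240°)/SH(300°) gauche 3.1 → 10.6 kJ/mol.
E(B) − E(A) = 12.4 − 10.6 = +1.8 kJ/mol.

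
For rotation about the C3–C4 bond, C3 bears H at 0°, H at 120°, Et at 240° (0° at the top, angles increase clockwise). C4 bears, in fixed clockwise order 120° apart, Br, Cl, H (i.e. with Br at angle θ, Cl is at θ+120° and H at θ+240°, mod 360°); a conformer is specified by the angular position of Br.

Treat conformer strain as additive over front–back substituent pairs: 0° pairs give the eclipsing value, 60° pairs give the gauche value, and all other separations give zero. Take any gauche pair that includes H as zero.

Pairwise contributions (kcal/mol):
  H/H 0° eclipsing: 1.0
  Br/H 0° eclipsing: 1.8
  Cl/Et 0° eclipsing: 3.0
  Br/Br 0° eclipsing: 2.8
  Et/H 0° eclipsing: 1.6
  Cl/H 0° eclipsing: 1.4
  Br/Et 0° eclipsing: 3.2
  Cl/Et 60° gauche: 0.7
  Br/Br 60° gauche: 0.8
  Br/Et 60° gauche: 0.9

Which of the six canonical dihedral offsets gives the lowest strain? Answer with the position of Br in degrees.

Br at 0° (eclipsed): H–Br eclipsed, H–Cl eclipsed, Et–H eclipsed; 1.8 + 1.4 + 1.6 = 4.8 kcal/mol.
Br at 60° (staggered): Et–Cl gauche; 0.7 = 0.7 kcal/mol.
Br at 120° (eclipsed): H–H eclipsed, H–Br eclipsed, Et–Cl eclipsed; 1.0 + 1.8 + 3.0 = 5.8 kcal/mol.
Br at 180° (staggered): Et–Br gauche, Et–Cl gauche; 0.9 + 0.7 = 1.6 kcal/mol.
Br at 240° (eclipsed): H–Cl eclipsed, H–H eclipsed, Et–Br eclipsed; 1.4 + 1.0 + 3.2 = 5.6 kcal/mol.
Br at 300° (staggered): Et–Br gauche; 0.9 = 0.9 kcal/mol.
The minimum (0.7 kcal/mol) occurs with Br at 60°.

60°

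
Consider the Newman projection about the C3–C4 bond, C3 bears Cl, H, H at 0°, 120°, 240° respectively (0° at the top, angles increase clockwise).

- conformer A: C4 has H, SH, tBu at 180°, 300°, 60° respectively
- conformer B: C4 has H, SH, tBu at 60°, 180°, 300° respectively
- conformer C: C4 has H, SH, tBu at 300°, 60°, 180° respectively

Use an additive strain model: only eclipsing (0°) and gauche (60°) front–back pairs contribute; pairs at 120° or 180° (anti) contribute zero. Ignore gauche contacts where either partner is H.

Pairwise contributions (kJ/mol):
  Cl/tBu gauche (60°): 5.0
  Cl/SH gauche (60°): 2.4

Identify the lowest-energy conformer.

C

A is staggered. Cl at 0° is gauche with SH at 300° (2.4); Cl at 0° is gauche with tBu at 60° (5.0). Total 7.4 kJ/mol.
B is staggered. Cl at 0° is gauche with tBu at 300° (5.0). Total 5.0 kJ/mol.
C is staggered. Cl at 0° is gauche with SH at 60° (2.4). Total 2.4 kJ/mol.
C has the lowest total (2.4 kJ/mol).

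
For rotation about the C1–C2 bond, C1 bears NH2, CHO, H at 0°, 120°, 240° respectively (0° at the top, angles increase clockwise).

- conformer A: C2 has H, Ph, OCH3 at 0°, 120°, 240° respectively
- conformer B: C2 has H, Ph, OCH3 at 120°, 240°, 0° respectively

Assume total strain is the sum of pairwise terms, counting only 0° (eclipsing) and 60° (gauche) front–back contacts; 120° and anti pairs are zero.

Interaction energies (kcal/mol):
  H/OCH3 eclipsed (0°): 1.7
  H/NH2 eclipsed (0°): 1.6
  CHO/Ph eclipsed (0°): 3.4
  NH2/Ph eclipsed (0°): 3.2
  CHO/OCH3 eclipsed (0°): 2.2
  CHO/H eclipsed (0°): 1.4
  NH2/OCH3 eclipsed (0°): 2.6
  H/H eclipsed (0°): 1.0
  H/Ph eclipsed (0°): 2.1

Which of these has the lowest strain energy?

B

A (eclipsed): NH2(0°)/H(0°) eclipsed 1.6; CHO(120°)/Ph(120°) eclipsed 3.4; H(240°)/OCH3(240°) eclipsed 1.7 → 6.7 kcal/mol.
B (eclipsed): NH2(0°)/OCH3(0°) eclipsed 2.6; CHO(120°)/H(120°) eclipsed 1.4; H(240°)/Ph(240°) eclipsed 2.1 → 6.1 kcal/mol.
B has the lowest total (6.1 kcal/mol).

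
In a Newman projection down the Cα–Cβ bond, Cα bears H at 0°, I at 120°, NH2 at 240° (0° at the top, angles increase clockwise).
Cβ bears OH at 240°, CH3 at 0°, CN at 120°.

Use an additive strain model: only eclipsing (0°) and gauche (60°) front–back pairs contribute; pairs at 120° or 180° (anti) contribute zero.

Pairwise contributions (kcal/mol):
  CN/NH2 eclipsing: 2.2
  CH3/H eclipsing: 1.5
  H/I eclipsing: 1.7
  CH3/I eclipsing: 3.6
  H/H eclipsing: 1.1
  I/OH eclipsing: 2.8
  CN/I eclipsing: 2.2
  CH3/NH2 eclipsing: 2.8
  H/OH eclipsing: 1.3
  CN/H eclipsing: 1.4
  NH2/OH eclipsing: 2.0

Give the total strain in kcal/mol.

This conformer is eclipsed. H at 0° is eclipsed with CH3 at 0° (1.5); I at 120° is eclipsed with CN at 120° (2.2); NH2 at 240° is eclipsed with OH at 240° (2.0). Total 5.7 kcal/mol.

5.7 kcal/mol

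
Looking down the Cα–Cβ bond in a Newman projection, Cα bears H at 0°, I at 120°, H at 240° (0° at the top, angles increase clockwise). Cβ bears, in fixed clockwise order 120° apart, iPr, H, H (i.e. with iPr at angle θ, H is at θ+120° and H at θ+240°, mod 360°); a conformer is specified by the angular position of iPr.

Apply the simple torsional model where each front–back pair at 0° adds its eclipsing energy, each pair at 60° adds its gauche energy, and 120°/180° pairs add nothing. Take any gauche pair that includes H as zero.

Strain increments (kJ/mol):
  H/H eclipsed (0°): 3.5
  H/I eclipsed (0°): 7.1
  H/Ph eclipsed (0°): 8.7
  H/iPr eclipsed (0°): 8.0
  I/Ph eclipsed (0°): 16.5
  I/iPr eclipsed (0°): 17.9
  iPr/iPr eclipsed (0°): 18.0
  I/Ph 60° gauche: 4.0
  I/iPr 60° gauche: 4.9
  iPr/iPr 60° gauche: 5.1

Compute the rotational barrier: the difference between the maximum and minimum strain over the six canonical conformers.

24.9 kJ/mol

iPr at 0° is eclipsed. H at 0° is eclipsed with iPr at 0° (8.0); I at 120° is eclipsed with H at 120° (7.1); H at 240° is eclipsed with H at 240° (3.5). Total 18.6 kJ/mol.
iPr at 60° is staggered. I at 120° is gauche with iPr at 60° (4.9). Total 4.9 kJ/mol.
iPr at 120° is eclipsed. H at 0° is eclipsed with H at 0° (3.5); I at 120° is eclipsed with iPr at 120° (17.9); H at 240° is eclipsed with H at 240° (3.5). Total 24.9 kJ/mol.
iPr at 180° is staggered. I at 120° is gauche with iPr at 180° (4.9). Total 4.9 kJ/mol.
iPr at 240° is eclipsed. H at 0° is eclipsed with H at 0° (3.5); I at 120° is eclipsed with H at 120° (7.1); H at 240° is eclipsed with iPr at 240° (8.0). Total 18.6 kJ/mol.
iPr at 300° (staggered): no non-H gauche contacts → 0.0 kJ/mol.
Max at 120° (24.9 kJ/mol), min at 300° (0.0 kJ/mol); barrier = 24.9 kJ/mol.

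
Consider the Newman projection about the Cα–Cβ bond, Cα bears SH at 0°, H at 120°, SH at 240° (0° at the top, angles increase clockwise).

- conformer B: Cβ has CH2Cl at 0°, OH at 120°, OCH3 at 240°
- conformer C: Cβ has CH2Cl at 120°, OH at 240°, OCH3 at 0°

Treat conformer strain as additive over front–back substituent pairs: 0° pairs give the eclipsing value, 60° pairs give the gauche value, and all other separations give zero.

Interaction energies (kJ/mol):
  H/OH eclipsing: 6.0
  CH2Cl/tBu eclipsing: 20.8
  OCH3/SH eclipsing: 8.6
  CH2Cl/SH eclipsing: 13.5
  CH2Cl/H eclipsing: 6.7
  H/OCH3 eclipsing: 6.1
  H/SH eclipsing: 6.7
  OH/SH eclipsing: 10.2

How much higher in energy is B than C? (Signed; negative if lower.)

B is eclipsed. SH at 0° is eclipsed with CH2Cl at 0° (13.5); H at 120° is eclipsed with OH at 120° (6.0); SH at 240° is eclipsed with OCH3 at 240° (8.6). Total 28.1 kJ/mol.
C is eclipsed. SH at 0° is eclipsed with OCH3 at 0° (8.6); H at 120° is eclipsed with CH2Cl at 120° (6.7); SH at 240° is eclipsed with OH at 240° (10.2). Total 25.5 kJ/mol.
E(B) − E(C) = 28.1 − 25.5 = +2.6 kJ/mol.

+2.6 kJ/mol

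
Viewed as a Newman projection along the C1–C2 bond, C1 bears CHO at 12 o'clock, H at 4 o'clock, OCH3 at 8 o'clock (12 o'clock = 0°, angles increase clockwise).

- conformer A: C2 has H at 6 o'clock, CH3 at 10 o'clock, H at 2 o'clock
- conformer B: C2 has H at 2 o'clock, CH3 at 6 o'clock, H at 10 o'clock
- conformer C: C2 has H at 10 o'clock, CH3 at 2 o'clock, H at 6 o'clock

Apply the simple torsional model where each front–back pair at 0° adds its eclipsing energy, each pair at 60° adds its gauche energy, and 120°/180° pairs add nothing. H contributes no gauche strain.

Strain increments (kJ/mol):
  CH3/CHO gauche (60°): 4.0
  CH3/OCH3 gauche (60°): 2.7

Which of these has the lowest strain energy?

B

A (staggered): CHO–CH3 gauche, OCH3–CH3 gauche; 4.0 + 2.7 = 6.7 kJ/mol.
B (staggered): OCH3–CH3 gauche; 2.7 = 2.7 kJ/mol.
C (staggered): CHO–CH3 gauche; 4.0 = 4.0 kJ/mol.
B has the lowest total (2.7 kJ/mol).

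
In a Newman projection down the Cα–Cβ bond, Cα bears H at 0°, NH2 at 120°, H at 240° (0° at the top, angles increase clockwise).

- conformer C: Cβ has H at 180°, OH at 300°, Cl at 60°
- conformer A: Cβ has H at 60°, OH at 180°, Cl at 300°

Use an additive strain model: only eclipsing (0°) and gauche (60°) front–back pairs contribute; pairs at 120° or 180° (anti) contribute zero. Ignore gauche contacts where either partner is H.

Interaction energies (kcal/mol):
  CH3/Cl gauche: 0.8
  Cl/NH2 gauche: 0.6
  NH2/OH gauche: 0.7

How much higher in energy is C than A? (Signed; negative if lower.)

C is staggered. NH2 at 120° is gauche with Cl at 60° (0.6). Total 0.6 kcal/mol.
A is staggered. NH2 at 120° is gauche with OH at 180° (0.7). Total 0.7 kcal/mol.
E(C) − E(A) = 0.6 − 0.7 = -0.1 kcal/mol.

-0.1 kcal/mol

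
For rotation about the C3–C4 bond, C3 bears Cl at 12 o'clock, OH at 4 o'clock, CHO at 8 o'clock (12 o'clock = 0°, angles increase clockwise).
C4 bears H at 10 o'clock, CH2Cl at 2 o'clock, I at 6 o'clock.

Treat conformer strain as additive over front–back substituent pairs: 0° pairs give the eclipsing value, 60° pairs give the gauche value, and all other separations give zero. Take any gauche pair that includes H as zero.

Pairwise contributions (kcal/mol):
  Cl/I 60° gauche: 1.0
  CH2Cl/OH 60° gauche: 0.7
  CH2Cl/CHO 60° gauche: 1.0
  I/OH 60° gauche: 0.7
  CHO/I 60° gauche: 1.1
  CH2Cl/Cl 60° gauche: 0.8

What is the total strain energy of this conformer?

3.3 kcal/mol

This conformer (staggered): Cl(0°)/CH2Cl(60°) gauche 0.8; OH(120°)/CH2Cl(60°) gauche 0.7; OH(120°)/I(180°) gauche 0.7; CHO(240°)/I(180°) gauche 1.1 → 3.3 kcal/mol.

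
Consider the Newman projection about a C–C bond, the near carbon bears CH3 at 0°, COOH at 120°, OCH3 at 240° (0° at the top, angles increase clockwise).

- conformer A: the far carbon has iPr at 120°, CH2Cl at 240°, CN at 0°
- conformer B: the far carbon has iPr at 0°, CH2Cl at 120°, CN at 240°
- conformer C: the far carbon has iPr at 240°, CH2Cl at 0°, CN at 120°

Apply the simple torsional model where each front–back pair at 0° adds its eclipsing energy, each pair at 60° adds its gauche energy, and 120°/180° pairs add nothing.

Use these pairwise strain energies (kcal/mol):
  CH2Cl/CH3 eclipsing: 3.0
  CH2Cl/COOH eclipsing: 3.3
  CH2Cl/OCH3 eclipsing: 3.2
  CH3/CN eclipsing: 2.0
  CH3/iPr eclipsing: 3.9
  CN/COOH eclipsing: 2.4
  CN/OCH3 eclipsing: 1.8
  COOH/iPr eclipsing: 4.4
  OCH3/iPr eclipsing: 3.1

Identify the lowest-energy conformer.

C

A (eclipsed): CH3–CN eclipsed, COOH–iPr eclipsed, OCH3–CH2Cl eclipsed; 2.0 + 4.4 + 3.2 = 9.6 kcal/mol.
B (eclipsed): CH3–iPr eclipsed, COOH–CH2Cl eclipsed, OCH3–CN eclipsed; 3.9 + 3.3 + 1.8 = 9.0 kcal/mol.
C (eclipsed): CH3–CH2Cl eclipsed, COOH–CN eclipsed, OCH3–iPr eclipsed; 3.0 + 2.4 + 3.1 = 8.5 kcal/mol.
C has the lowest total (8.5 kcal/mol).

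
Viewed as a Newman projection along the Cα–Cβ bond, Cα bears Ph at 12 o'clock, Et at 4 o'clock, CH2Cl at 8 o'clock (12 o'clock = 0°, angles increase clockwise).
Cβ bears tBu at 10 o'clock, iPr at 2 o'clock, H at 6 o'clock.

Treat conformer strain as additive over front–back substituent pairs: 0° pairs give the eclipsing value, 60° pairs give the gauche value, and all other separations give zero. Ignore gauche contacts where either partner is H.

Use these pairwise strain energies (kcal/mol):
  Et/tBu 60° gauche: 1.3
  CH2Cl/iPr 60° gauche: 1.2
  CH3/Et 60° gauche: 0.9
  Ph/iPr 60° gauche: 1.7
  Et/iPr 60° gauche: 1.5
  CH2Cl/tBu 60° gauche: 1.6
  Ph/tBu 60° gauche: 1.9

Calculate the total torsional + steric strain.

6.7 kcal/mol

This conformer (staggered): Ph(0°)/tBu(300°) gauche 1.9; Ph(0°)/iPr(60°) gauche 1.7; Et(120°)/iPr(60°) gauche 1.5; CH2Cl(240°)/tBu(300°) gauche 1.6 → 6.7 kcal/mol.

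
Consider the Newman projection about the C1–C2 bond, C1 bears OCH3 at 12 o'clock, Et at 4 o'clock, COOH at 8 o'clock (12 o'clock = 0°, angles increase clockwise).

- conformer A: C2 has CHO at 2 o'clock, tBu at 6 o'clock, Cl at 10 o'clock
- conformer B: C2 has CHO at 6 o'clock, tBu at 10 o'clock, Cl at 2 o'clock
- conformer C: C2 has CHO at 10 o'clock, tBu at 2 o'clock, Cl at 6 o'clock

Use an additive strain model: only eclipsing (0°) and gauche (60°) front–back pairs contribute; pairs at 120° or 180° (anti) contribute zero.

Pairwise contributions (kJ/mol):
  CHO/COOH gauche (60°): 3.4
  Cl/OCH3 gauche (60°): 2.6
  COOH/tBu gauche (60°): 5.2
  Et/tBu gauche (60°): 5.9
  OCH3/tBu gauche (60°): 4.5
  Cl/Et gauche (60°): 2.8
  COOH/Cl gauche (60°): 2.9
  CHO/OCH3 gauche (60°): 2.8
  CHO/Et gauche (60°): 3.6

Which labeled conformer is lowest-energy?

B

A (staggered): OCH3(0°)/CHO(60°) gauche 2.8; OCH3(0°)/Cl(300°) gauche 2.6; Et(120°)/CHO(60°) gauche 3.6; Et(120°)/tBu(180°) gauche 5.9; COOH(240°)/tBu(180°) gauche 5.2; COOH(240°)/Cl(300°) gauche 2.9 → 23.0 kJ/mol.
B (staggered): OCH3(0°)/tBu(300°) gauche 4.5; OCH3(0°)/Cl(60°) gauche 2.6; Et(120°)/CHO(180°) gauche 3.6; Et(120°)/Cl(60°) gauche 2.8; COOH(240°)/CHO(180°) gauche 3.4; COOH(240°)/tBu(300°) gauche 5.2 → 22.1 kJ/mol.
C (staggered): OCH3(0°)/CHO(300°) gauche 2.8; OCH3(0°)/tBu(60°) gauche 4.5; Et(120°)/tBu(60°) gauche 5.9; Et(120°)/Cl(180°) gauche 2.8; COOH(240°)/CHO(300°) gauche 3.4; COOH(240°)/Cl(180°) gauche 2.9 → 22.3 kJ/mol.
B has the lowest total (22.1 kJ/mol).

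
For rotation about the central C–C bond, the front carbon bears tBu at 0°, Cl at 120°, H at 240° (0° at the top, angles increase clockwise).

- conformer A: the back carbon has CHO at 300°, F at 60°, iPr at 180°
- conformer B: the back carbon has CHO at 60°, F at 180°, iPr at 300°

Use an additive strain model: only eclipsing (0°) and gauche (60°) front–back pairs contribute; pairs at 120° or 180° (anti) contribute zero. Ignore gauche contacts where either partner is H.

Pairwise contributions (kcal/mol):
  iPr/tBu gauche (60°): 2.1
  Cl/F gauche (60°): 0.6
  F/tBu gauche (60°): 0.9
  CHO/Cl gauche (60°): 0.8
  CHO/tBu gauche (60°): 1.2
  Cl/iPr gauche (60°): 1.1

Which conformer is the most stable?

A

A (staggered): tBu(0°)/CHO(300°) gauche 1.2; tBu(0°)/F(60°) gauche 0.9; Cl(120°)/F(60°) gauche 0.6; Cl(120°)/iPr(180°) gauche 1.1 → 3.8 kcal/mol.
B (staggered): tBu(0°)/CHO(60°) gauche 1.2; tBu(0°)/iPr(300°) gauche 2.1; Cl(120°)/CHO(60°) gauche 0.8; Cl(120°)/F(180°) gauche 0.6 → 4.7 kcal/mol.
A has the lowest total (3.8 kcal/mol).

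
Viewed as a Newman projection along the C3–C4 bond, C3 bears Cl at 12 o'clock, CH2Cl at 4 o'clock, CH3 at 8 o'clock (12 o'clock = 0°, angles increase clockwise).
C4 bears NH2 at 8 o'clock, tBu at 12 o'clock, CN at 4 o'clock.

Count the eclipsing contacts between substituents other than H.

3

Non-H eclipsing pairs: Cl(0°)/tBu(0°); CH2Cl(120°)/CN(120°); CH3(240°)/NH2(240°) — 3 interactions.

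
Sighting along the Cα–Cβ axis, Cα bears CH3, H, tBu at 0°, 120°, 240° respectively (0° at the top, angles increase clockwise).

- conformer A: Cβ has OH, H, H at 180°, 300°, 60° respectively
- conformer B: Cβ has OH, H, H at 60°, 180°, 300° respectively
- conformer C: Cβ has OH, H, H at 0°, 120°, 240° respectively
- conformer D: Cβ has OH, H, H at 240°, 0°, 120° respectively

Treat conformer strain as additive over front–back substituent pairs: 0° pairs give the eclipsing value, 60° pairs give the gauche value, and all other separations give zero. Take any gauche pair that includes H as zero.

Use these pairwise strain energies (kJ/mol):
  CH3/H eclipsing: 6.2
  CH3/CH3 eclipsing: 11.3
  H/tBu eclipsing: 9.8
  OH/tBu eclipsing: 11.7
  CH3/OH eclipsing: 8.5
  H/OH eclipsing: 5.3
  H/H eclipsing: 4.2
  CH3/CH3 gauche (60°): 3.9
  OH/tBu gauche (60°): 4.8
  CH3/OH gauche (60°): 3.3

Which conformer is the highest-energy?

A (staggered): tBu(240°)/OH(180°) gauche 4.8 → 4.8 kJ/mol.
B (staggered): CH3(0°)/OH(60°) gauche 3.3 → 3.3 kJ/mol.
C (eclipsed): CH3(0°)/OH(0°) eclipsed 8.5; H(120°)/H(120°) eclipsed 4.2; tBu(240°)/H(240°) eclipsed 9.8 → 22.5 kJ/mol.
D (eclipsed): CH3(0°)/H(0°) eclipsed 6.2; H(120°)/H(120°) eclipsed 4.2; tBu(240°)/OH(240°) eclipsed 11.7 → 22.1 kJ/mol.
C has the highest total (22.5 kJ/mol).

C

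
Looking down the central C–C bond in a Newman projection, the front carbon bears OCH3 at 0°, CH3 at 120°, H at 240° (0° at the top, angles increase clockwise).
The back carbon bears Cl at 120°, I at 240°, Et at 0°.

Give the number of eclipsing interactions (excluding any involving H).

Non-H eclipsing pairs: OCH3(0°)/Et(0°); CH3(120°)/Cl(120°) — 2 interactions.

2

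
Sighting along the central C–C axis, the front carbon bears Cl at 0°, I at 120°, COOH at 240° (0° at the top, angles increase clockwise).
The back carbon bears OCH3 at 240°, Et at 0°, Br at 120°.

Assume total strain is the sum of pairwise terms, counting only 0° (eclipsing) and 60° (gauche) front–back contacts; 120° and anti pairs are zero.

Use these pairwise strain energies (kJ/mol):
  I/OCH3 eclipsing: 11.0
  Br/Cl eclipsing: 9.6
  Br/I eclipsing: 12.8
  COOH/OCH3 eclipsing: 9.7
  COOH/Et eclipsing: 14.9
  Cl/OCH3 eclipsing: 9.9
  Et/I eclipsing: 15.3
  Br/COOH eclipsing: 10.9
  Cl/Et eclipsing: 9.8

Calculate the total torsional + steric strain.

32.3 kJ/mol

This conformer is eclipsed. Cl at 0° is eclipsed with Et at 0° (9.8); I at 120° is eclipsed with Br at 120° (12.8); COOH at 240° is eclipsed with OCH3 at 240° (9.7). Total 32.3 kJ/mol.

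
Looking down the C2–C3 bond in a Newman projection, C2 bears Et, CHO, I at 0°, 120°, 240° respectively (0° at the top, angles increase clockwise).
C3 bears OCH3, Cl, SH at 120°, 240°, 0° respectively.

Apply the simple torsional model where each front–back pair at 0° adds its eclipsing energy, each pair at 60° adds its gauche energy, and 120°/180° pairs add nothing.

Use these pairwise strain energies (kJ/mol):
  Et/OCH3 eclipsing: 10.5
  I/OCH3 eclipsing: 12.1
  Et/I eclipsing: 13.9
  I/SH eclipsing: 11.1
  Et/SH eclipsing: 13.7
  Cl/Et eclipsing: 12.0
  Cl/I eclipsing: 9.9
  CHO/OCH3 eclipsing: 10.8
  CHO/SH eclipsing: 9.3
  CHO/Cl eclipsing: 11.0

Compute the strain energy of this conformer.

34.4 kJ/mol

This conformer is eclipsed. Et at 0° is eclipsed with SH at 0° (13.7); CHO at 120° is eclipsed with OCH3 at 120° (10.8); I at 240° is eclipsed with Cl at 240° (9.9). Total 34.4 kJ/mol.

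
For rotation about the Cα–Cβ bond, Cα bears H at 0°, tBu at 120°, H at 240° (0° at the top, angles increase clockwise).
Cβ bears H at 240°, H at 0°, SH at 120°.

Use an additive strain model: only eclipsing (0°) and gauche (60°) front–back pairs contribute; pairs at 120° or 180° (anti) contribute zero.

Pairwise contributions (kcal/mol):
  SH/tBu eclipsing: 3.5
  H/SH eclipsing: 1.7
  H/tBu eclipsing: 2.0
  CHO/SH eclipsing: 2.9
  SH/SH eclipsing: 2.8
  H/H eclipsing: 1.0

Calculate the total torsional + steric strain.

This conformer is eclipsed. H at 0° is eclipsed with H at 0° (1.0); tBu at 120° is eclipsed with SH at 120° (3.5); H at 240° is eclipsed with H at 240° (1.0). Total 5.5 kcal/mol.

5.5 kcal/mol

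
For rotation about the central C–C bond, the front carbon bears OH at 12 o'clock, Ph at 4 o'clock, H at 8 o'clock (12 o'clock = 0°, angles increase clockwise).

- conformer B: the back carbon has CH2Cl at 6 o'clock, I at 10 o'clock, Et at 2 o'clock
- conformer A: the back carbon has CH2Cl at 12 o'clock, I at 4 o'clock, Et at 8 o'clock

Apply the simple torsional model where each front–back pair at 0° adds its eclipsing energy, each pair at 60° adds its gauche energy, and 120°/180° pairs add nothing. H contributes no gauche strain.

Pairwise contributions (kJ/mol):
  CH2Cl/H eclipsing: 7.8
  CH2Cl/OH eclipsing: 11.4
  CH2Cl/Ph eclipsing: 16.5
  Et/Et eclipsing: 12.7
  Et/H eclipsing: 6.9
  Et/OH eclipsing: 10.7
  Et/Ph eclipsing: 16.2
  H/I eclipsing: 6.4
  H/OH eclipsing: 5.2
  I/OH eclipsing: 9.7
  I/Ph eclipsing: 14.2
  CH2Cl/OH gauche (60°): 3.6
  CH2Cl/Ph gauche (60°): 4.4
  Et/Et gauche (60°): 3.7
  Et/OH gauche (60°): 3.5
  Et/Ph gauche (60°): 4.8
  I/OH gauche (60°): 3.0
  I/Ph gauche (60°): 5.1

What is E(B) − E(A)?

-16.8 kJ/mol

B (staggered): OH–I gauche, OH–Et gauche, Ph–CH2Cl gauche, Ph–Et gauche; 3.0 + 3.5 + 4.4 + 4.8 = 15.7 kJ/mol.
A (eclipsed): OH–CH2Cl eclipsed, Ph–I eclipsed, H–Et eclipsed; 11.4 + 14.2 + 6.9 = 32.5 kJ/mol.
E(B) − E(A) = 15.7 − 32.5 = -16.8 kJ/mol.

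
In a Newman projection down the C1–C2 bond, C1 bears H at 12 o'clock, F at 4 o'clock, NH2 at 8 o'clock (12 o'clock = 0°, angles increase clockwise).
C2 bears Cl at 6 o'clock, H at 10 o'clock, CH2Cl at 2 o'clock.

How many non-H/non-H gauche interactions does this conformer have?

Non-H gauche pairs: F(120°)/Cl(180°); F(120°)/CH2Cl(60°); NH2(240°)/Cl(180°) — 3 interactions.

3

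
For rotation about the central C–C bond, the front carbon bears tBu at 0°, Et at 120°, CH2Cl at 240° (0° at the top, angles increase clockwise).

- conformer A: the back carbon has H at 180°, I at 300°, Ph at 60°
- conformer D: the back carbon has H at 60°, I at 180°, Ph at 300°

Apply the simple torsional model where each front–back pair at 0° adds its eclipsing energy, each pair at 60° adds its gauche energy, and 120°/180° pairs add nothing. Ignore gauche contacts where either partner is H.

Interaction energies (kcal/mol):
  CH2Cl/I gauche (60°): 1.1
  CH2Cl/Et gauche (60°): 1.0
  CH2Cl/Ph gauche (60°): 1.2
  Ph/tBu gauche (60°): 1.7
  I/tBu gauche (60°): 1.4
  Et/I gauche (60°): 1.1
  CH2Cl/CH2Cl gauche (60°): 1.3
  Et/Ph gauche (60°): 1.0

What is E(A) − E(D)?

A is staggered. tBu at 0° is gauche with I at 300° (1.4); tBu at 0° is gauche with Ph at 60° (1.7); Et at 120° is gauche with Ph at 60° (1.0); CH2Cl at 240° is gauche with I at 300° (1.1). Total 5.2 kcal/mol.
D is staggered. tBu at 0° is gauche with Ph at 300° (1.7); Et at 120° is gauche with I at 180° (1.1); CH2Cl at 240° is gauche with I at 180° (1.1); CH2Cl at 240° is gauche with Ph at 300° (1.2). Total 5.1 kcal/mol.
E(A) − E(D) = 5.2 − 5.1 = +0.1 kcal/mol.

+0.1 kcal/mol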